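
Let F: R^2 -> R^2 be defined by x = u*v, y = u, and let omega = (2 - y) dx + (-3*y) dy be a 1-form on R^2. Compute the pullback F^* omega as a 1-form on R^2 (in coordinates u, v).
F^* omega = (-u*v - 3*u + 2*v) du + (u*(2 - u)) dv

Using F^*(f dg) = (f ∘ F) d(g ∘ F), substitute each coordinate x_i by F_i(u, v) in f_i, and replace dx_i by d F_i = (∂F_i/∂u) du + (∂F_i/∂v) dv.
  For the x component: f_1(F) = 2 - u; d F_1 = (v) du + (u) dv
  For the y component: f_2(F) = -3*u; d F_2 = (1) du + (0) dv
Combining and collecting du, dv coefficients:
  coeff of du: -u*v - 3*u + 2*v
  coeff of dv: u*(2 - u)
F^* omega = (-u*v - 3*u + 2*v) du + (u*(2 - u)) dv.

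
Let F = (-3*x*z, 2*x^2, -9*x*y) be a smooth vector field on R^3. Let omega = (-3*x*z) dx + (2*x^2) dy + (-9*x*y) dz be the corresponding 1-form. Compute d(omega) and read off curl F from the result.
d(omega) = (-9*x) dy ∧ dz + (-3*x + 9*y) dz ∧ dx + (4*x) dx ∧ dy; curl F = (-9*x, -3*x + 9*y, 4*x)

d omega = sum_{i<j} (∂f_j/∂x_i - ∂f_i/∂x_j) dx_i ∧ dx_j. Under the identification (dy ∧ dz, dz ∧ dx, dx ∧ dy) ↔ (e_x, e_y, e_z), the coefficients are exactly the components of curl F. Compute:
  ∂R/∂y - ∂Q/∂z = (-9*x) - (0) = -9*x
  ∂P/∂z - ∂R/∂x = (-3*x) - (-9*y) = -3*x + 9*y
  ∂Q/∂x - ∂P/∂y = (4*x) - (0) = 4*x.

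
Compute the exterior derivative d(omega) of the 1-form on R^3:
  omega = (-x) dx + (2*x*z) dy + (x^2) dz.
d(omega) = (2*z) dx ∧ dy + (2*x) dx ∧ dz + (-2*x) dy ∧ dz

For a 1-form omega = sum_i f_i dx_i, the exterior derivative is
  d(omega) = sum_{i < j} (∂f_j/∂x_i - ∂f_i/∂x_j) dx_i ∧ dx_j.
  coefficient of dx ∧ dy: ∂f_2/∂x - ∂f_1/∂y = ∂(2*x*z)/∂x - ∂(-x)/∂y = 2*z
  coefficient of dx ∧ dz: ∂f_3/∂x - ∂f_1/∂z = ∂(x^2)/∂x - ∂(-x)/∂z = 2*x
  coefficient of dy ∧ dz: ∂f_3/∂y - ∂f_2/∂z = ∂(x^2)/∂y - ∂(2*x*z)/∂z = -2*x
Assembling: d(omega) = (2*z) dx ∧ dy + (2*x) dx ∧ dz + (-2*x) dy ∧ dz.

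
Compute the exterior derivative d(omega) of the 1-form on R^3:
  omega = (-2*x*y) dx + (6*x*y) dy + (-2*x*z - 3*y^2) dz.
d(omega) = (2*x + 6*y) dx ∧ dy + (-2*z) dx ∧ dz + (-6*y) dy ∧ dz

For a 1-form omega = sum_i f_i dx_i, the exterior derivative is
  d(omega) = sum_{i < j} (∂f_j/∂x_i - ∂f_i/∂x_j) dx_i ∧ dx_j.
  coefficient of dx ∧ dy: ∂f_2/∂x - ∂f_1/∂y = ∂(6*x*y)/∂x - ∂(-2*x*y)/∂y = 2*x + 6*y
  coefficient of dx ∧ dz: ∂f_3/∂x - ∂f_1/∂z = ∂(-2*x*z - 3*y^2)/∂x - ∂(-2*x*y)/∂z = -2*z
  coefficient of dy ∧ dz: ∂f_3/∂y - ∂f_2/∂z = ∂(-2*x*z - 3*y^2)/∂y - ∂(6*x*y)/∂z = -6*y
Assembling: d(omega) = (2*x + 6*y) dx ∧ dy + (-2*z) dx ∧ dz + (-6*y) dy ∧ dz.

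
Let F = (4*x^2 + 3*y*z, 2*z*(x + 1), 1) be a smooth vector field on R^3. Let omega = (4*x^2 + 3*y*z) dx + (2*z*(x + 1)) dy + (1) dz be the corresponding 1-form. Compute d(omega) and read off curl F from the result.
d(omega) = (-2*x - 2) dy ∧ dz + (3*y) dz ∧ dx + (-z) dx ∧ dy; curl F = (-2*x - 2, 3*y, -z)

d omega = sum_{i<j} (∂f_j/∂x_i - ∂f_i/∂x_j) dx_i ∧ dx_j. Under the identification (dy ∧ dz, dz ∧ dx, dx ∧ dy) ↔ (e_x, e_y, e_z), the coefficients are exactly the components of curl F. Compute:
  ∂R/∂y - ∂Q/∂z = (0) - (2*x + 2) = -2*x - 2
  ∂P/∂z - ∂R/∂x = (3*y) - (0) = 3*y
  ∂Q/∂x - ∂P/∂y = (2*z) - (3*z) = -z.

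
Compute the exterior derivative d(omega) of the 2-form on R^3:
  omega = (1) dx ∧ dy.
d(omega) = 0

For a 2-form omega = sum_{i<j} g_{ij} dx_i ∧ dx_j, the exterior derivative is
  d(omega) = sum_{i<j} d(g_{ij}) ∧ dx_i ∧ dx_j = sum_{i<j, k} (∂g_{ij}/∂x_k) dx_k ∧ dx_i ∧ dx_j.
Expand each term, using dx_k ∧ dx_i ∧ dx_j = sgn(permutation) dx_{(a)} ∧ dx_{(b)} ∧ dx_{(c)} with (a < b < c) sorted:

Collecting like 3-forms: d(omega) = 0.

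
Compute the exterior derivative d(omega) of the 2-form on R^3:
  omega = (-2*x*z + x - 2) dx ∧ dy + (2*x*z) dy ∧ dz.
d(omega) = (-2*x + 2*z) dx ∧ dy ∧ dz

For a 2-form omega = sum_{i<j} g_{ij} dx_i ∧ dx_j, the exterior derivative is
  d(omega) = sum_{i<j} d(g_{ij}) ∧ dx_i ∧ dx_j = sum_{i<j, k} (∂g_{ij}/∂x_k) dx_k ∧ dx_i ∧ dx_j.
Expand each term, using dx_k ∧ dx_i ∧ dx_j = sgn(permutation) dx_{(a)} ∧ dx_{(b)} ∧ dx_{(c)} with (a < b < c) sorted:
  d(-2*x*z + x - 2) includes (∂/∂z)(-2*x*z + x - 2) dz = (-2*x) dz, which multiplied by dx ∧ dy gives (-2*x) dx ∧ dy ∧ dz
  d(2*x*z) includes (∂/∂x)(2*x*z) dx = (2*z) dx, which multiplied by dy ∧ dz gives (2*z) dx ∧ dy ∧ dz
Collecting like 3-forms: d(omega) = (-2*x + 2*z) dx ∧ dy ∧ dz.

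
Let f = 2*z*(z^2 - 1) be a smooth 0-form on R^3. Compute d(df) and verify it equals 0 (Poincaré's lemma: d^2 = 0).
d(df) = 0

Step 1: df = sum_i (∂f/∂x_i) dx_i = (0) dx + (0) dy + (6*z^2 - 2) dz.
Step 2: Apply d again. Using the 1-form formula, the coefficient of dx ∧ dy in d(df) is ∂^2 f/∂x ∂y - ∂^2 f/∂y ∂x = (0) - (0) = 0 (equality of mixed partials for smooth f).
Similarly for dx ∧ dz and dy ∧ dz — all coefficients vanish. So d(df) = 0.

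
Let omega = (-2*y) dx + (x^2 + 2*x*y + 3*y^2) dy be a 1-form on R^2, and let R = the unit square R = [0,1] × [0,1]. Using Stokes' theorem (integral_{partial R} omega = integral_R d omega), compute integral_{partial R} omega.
integral_(partial R) omega = 4

Stokes: integral_partial_R omega = integral_R d omega with d omega = (∂Q/∂x - ∂P/∂y) dx ∧ dy.
  ∂Q/∂x = 2*x + 2*y
  ∂P/∂y = -2
  integrand = ∂Q/∂x - ∂P/∂y = 2*x + 2*y + 2.
Integrating over R: integral_0^1 integral_0^1 (2*x + 2*y + 2) dx dy = 4.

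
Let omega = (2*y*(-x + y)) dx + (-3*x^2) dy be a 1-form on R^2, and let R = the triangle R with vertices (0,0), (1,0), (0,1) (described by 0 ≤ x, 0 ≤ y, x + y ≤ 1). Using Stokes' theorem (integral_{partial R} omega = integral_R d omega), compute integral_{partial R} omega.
integral_(partial R) omega = -4/3

Stokes: integral_partial_R omega = integral_R d omega with d omega = (∂Q/∂x - ∂P/∂y) dx ∧ dy.
  ∂Q/∂x = -6*x
  ∂P/∂y = -2*x + 4*y
  integrand = ∂Q/∂x - ∂P/∂y = -4*x - 4*y.
Integrating over R: integral_0^1 integral_0^{1-x} (-4*x - 4*y) dy dx = -4/3.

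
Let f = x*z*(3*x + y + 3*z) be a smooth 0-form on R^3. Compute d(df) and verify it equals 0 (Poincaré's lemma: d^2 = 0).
d(df) = 0

Step 1: df = sum_i (∂f/∂x_i) dx_i = (z*(6*x + y + 3*z)) dx + (x*z) dy + (x*(3*x + y + 6*z)) dz.
Step 2: Apply d again. Using the 1-form formula, the coefficient of dx ∧ dy in d(df) is ∂^2 f/∂x ∂y - ∂^2 f/∂y ∂x = (z) - (z) = 0 (equality of mixed partials for smooth f).
Similarly for dx ∧ dz and dy ∧ dz — all coefficients vanish. So d(df) = 0.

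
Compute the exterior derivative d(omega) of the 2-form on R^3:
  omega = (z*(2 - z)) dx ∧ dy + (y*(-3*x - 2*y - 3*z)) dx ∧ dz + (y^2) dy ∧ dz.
d(omega) = (3*x + 4*y + z + 2) dx ∧ dy ∧ dz

For a 2-form omega = sum_{i<j} g_{ij} dx_i ∧ dx_j, the exterior derivative is
  d(omega) = sum_{i<j} d(g_{ij}) ∧ dx_i ∧ dx_j = sum_{i<j, k} (∂g_{ij}/∂x_k) dx_k ∧ dx_i ∧ dx_j.
Expand each term, using dx_k ∧ dx_i ∧ dx_j = sgn(permutation) dx_{(a)} ∧ dx_{(b)} ∧ dx_{(c)} with (a < b < c) sorted:
  d(z*(2 - z)) includes (∂/∂z)(z*(2 - z)) dz = (2 - 2*z) dz, which multiplied by dx ∧ dy gives (2 - 2*z) dx ∧ dy ∧ dz
  d(y*(-3*x - 2*y - 3*z)) includes (∂/∂y)(y*(-3*x - 2*y - 3*z)) dy = (-3*x - 4*y - 3*z) dy, which multiplied by dx ∧ dz gives (3*x + 4*y + 3*z) dx ∧ dy ∧ dz
Collecting like 3-forms: d(omega) = (3*x + 4*y + z + 2) dx ∧ dy ∧ dz.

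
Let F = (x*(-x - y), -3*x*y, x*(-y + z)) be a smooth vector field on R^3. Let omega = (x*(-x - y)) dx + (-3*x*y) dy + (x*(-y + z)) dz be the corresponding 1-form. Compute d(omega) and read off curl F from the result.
d(omega) = (-x) dy ∧ dz + (y - z) dz ∧ dx + (x - 3*y) dx ∧ dy; curl F = (-x, y - z, x - 3*y)

d omega = sum_{i<j} (∂f_j/∂x_i - ∂f_i/∂x_j) dx_i ∧ dx_j. Under the identification (dy ∧ dz, dz ∧ dx, dx ∧ dy) ↔ (e_x, e_y, e_z), the coefficients are exactly the components of curl F. Compute:
  ∂R/∂y - ∂Q/∂z = (-x) - (0) = -x
  ∂P/∂z - ∂R/∂x = (0) - (-y + z) = y - z
  ∂Q/∂x - ∂P/∂y = (-3*y) - (-x) = x - 3*y.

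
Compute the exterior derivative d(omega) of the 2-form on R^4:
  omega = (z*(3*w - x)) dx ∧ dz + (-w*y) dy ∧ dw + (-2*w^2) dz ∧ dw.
d(omega) = (3*z) dx ∧ dz ∧ dw

For a 2-form omega = sum_{i<j} g_{ij} dx_i ∧ dx_j, the exterior derivative is
  d(omega) = sum_{i<j} d(g_{ij}) ∧ dx_i ∧ dx_j = sum_{i<j, k} (∂g_{ij}/∂x_k) dx_k ∧ dx_i ∧ dx_j.
Expand each term, using dx_k ∧ dx_i ∧ dx_j = sgn(permutation) dx_{(a)} ∧ dx_{(b)} ∧ dx_{(c)} with (a < b < c) sorted:
  d(z*(3*w - x)) includes (∂/∂w)(z*(3*w - x)) dw = (3*z) dw, which multiplied by dx ∧ dz gives (3*z) dx ∧ dz ∧ dw
Collecting like 3-forms: d(omega) = (3*z) dx ∧ dz ∧ dw.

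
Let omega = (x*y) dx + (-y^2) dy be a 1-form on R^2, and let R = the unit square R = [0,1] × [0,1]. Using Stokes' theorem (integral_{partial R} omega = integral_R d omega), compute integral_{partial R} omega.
integral_(partial R) omega = -1/2

Stokes: integral_partial_R omega = integral_R d omega with d omega = (∂Q/∂x - ∂P/∂y) dx ∧ dy.
  ∂Q/∂x = 0
  ∂P/∂y = x
  integrand = ∂Q/∂x - ∂P/∂y = -x.
Integrating over R: integral_0^1 integral_0^1 (-x) dx dy = -1/2.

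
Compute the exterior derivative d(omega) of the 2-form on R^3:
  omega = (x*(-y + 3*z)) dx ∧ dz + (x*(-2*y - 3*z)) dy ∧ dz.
d(omega) = (x - 2*y - 3*z) dx ∧ dy ∧ dz

For a 2-form omega = sum_{i<j} g_{ij} dx_i ∧ dx_j, the exterior derivative is
  d(omega) = sum_{i<j} d(g_{ij}) ∧ dx_i ∧ dx_j = sum_{i<j, k} (∂g_{ij}/∂x_k) dx_k ∧ dx_i ∧ dx_j.
Expand each term, using dx_k ∧ dx_i ∧ dx_j = sgn(permutation) dx_{(a)} ∧ dx_{(b)} ∧ dx_{(c)} with (a < b < c) sorted:
  d(x*(-y + 3*z)) includes (∂/∂y)(x*(-y + 3*z)) dy = (-x) dy, which multiplied by dx ∧ dz gives (x) dx ∧ dy ∧ dz
  d(x*(-2*y - 3*z)) includes (∂/∂x)(x*(-2*y - 3*z)) dx = (-2*y - 3*z) dx, which multiplied by dy ∧ dz gives (-2*y - 3*z) dx ∧ dy ∧ dz
Collecting like 3-forms: d(omega) = (x - 2*y - 3*z) dx ∧ dy ∧ dz.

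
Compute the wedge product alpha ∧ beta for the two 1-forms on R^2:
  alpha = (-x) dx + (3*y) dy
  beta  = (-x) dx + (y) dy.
alpha ∧ beta = (2*x*y) dx ∧ dy

Distribute the wedge, using dx_i ∧ dx_j = -dx_j ∧ dx_i and dx_i ∧ dx_i = 0. For each pair (i, j) with i < j, the coefficient of dx_i ∧ dx_j in alpha ∧ beta is (alpha_i * beta_j - alpha_j * beta_i). Collecting: alpha ∧ beta = (2*x*y) dx ∧ dy.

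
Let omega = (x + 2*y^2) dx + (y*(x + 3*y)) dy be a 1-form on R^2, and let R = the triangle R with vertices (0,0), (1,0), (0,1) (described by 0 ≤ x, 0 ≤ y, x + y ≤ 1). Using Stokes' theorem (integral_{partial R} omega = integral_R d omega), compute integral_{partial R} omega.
integral_(partial R) omega = -1/2

Stokes: integral_partial_R omega = integral_R d omega with d omega = (∂Q/∂x - ∂P/∂y) dx ∧ dy.
  ∂Q/∂x = y
  ∂P/∂y = 4*y
  integrand = ∂Q/∂x - ∂P/∂y = -3*y.
Integrating over R: integral_0^1 integral_0^{1-x} (-3*y) dy dx = -1/2.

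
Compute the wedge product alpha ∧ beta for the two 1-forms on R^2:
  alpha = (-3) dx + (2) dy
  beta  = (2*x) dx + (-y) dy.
alpha ∧ beta = (-4*x + 3*y) dx ∧ dy

Distribute the wedge, using dx_i ∧ dx_j = -dx_j ∧ dx_i and dx_i ∧ dx_i = 0. For each pair (i, j) with i < j, the coefficient of dx_i ∧ dx_j in alpha ∧ beta is (alpha_i * beta_j - alpha_j * beta_i). Collecting: alpha ∧ beta = (-4*x + 3*y) dx ∧ dy.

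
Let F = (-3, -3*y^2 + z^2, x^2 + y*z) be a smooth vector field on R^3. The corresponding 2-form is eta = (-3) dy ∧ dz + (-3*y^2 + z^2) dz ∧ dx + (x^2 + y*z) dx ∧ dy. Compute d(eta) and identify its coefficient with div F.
d(eta) = (-5*y) dx ∧ dy ∧ dz; div F = -5*y

For a 2-form in R^3 of the form above, applying d gives a 3-form with coefficient ∂P/∂x + ∂Q/∂y + ∂R/∂z:
  ∂P/∂x = 0
  ∂Q/∂y = -6*y
  ∂R/∂z = y
Sum = -5*y, which is exactly div F.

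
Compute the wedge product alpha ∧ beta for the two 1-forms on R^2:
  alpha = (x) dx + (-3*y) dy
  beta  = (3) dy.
alpha ∧ beta = (3*x) dx ∧ dy

Distribute the wedge, using dx_i ∧ dx_j = -dx_j ∧ dx_i and dx_i ∧ dx_i = 0. For each pair (i, j) with i < j, the coefficient of dx_i ∧ dx_j in alpha ∧ beta is (alpha_i * beta_j - alpha_j * beta_i). Collecting: alpha ∧ beta = (3*x) dx ∧ dy.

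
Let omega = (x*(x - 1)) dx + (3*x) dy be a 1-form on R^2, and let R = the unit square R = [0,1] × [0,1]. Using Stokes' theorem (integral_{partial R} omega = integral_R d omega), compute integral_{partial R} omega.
integral_(partial R) omega = 3

Stokes: integral_partial_R omega = integral_R d omega with d omega = (∂Q/∂x - ∂P/∂y) dx ∧ dy.
  ∂Q/∂x = 3
  ∂P/∂y = 0
  integrand = ∂Q/∂x - ∂P/∂y = 3.
Integrating over R: integral_0^1 integral_0^1 (3) dx dy = 3.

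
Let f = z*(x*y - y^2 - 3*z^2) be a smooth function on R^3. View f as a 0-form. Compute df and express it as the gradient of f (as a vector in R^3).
df = (y*z) dx + (z*(x - 2*y)) dy + (x*y - y^2 - 9*z^2) dz; grad f = (y*z, z*(x - 2*y), x*y - y^2 - 9*z^2)

For a 0-form f, d f = (∂f/∂x) dx + (∂f/∂y) dy + (∂f/∂z) dz. The components of the vector representation are exactly the entries of grad f in Cartesian coordinates:
  ∂f/∂x = y*z
  ∂f/∂y = z*(x - 2*y)
  ∂f/∂z = x*y - y^2 - 9*z^2.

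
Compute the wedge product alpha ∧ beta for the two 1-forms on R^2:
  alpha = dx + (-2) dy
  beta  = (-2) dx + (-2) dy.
alpha ∧ beta = (-6) dx ∧ dy

Distribute the wedge, using dx_i ∧ dx_j = -dx_j ∧ dx_i and dx_i ∧ dx_i = 0. For each pair (i, j) with i < j, the coefficient of dx_i ∧ dx_j in alpha ∧ beta is (alpha_i * beta_j - alpha_j * beta_i). Collecting: alpha ∧ beta = (-6) dx ∧ dy.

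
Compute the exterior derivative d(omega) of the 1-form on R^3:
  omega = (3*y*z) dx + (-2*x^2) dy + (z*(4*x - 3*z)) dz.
d(omega) = (-4*x - 3*z) dx ∧ dy + (-3*y + 4*z) dx ∧ dz

For a 1-form omega = sum_i f_i dx_i, the exterior derivative is
  d(omega) = sum_{i < j} (∂f_j/∂x_i - ∂f_i/∂x_j) dx_i ∧ dx_j.
  coefficient of dx ∧ dy: ∂f_2/∂x - ∂f_1/∂y = ∂(-2*x^2)/∂x - ∂(3*y*z)/∂y = -4*x - 3*z
  coefficient of dx ∧ dz: ∂f_3/∂x - ∂f_1/∂z = ∂(z*(4*x - 3*z))/∂x - ∂(3*y*z)/∂z = -3*y + 4*z
Assembling: d(omega) = (-4*x - 3*z) dx ∧ dy + (-3*y + 4*z) dx ∧ dz.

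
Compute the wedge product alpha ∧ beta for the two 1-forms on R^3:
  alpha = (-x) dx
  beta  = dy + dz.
alpha ∧ beta = (-x) dx ∧ dy + (-x) dx ∧ dz

Distribute the wedge, using dx_i ∧ dx_j = -dx_j ∧ dx_i and dx_i ∧ dx_i = 0. For each pair (i, j) with i < j, the coefficient of dx_i ∧ dx_j in alpha ∧ beta is (alpha_i * beta_j - alpha_j * beta_i). Collecting: alpha ∧ beta = (-x) dx ∧ dy + (-x) dx ∧ dz.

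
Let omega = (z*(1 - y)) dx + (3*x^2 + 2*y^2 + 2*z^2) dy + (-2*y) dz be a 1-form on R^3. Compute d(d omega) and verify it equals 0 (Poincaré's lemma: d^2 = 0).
d(d omega) = 0

Step 1: d omega = sum_{i<j} (∂f_j/∂x_i - ∂f_i/∂x_j) dx_i ∧ dx_j:
  coeff of dx ∧ dy: 6*x + z
  coeff of dx ∧ dz: y - 1
  coeff of dy ∧ dz: -4*z - 2
Step 2: Apply d again to each 2-form coefficient. The only possible 3-form in R^3 is dx ∧ dy ∧ dz, with coefficient
  ∂(coeff of dy∧dz)/∂x - ∂(coeff of dx∧dz)/∂y + ∂(coeff of dx∧dy)/∂z
  = ∂/∂x (-4*z - 2) - ∂/∂y (y - 1) + ∂/∂z (6*x + z).
Each of these terms simplifies to sums of mixed partials that cancel in pairs. The result is 0 (by equality of mixed partials for smooth functions — Schwarz / Clairaut).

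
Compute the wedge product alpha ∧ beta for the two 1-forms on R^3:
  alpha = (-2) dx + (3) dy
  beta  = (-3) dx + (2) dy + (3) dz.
alpha ∧ beta = (5) dx ∧ dy + (-6) dx ∧ dz + (9) dy ∧ dz

Distribute the wedge, using dx_i ∧ dx_j = -dx_j ∧ dx_i and dx_i ∧ dx_i = 0. For each pair (i, j) with i < j, the coefficient of dx_i ∧ dx_j in alpha ∧ beta is (alpha_i * beta_j - alpha_j * beta_i). Collecting: alpha ∧ beta = (5) dx ∧ dy + (-6) dx ∧ dz + (9) dy ∧ dz.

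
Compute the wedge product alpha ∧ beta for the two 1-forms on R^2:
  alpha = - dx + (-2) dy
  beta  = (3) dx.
alpha ∧ beta = (6) dx ∧ dy

Distribute the wedge, using dx_i ∧ dx_j = -dx_j ∧ dx_i and dx_i ∧ dx_i = 0. For each pair (i, j) with i < j, the coefficient of dx_i ∧ dx_j in alpha ∧ beta is (alpha_i * beta_j - alpha_j * beta_i). Collecting: alpha ∧ beta = (6) dx ∧ dy.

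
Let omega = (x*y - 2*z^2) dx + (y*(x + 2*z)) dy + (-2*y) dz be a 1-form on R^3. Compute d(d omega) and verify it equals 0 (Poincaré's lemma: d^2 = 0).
d(d omega) = 0

Step 1: d omega = sum_{i<j} (∂f_j/∂x_i - ∂f_i/∂x_j) dx_i ∧ dx_j:
  coeff of dx ∧ dy: -x + y
  coeff of dx ∧ dz: 4*z
  coeff of dy ∧ dz: -2*y - 2
Step 2: Apply d again to each 2-form coefficient. The only possible 3-form in R^3 is dx ∧ dy ∧ dz, with coefficient
  ∂(coeff of dy∧dz)/∂x - ∂(coeff of dx∧dz)/∂y + ∂(coeff of dx∧dy)/∂z
  = ∂/∂x (-2*y - 2) - ∂/∂y (4*z) + ∂/∂z (-x + y).
Each of these terms simplifies to sums of mixed partials that cancel in pairs. The result is 0 (by equality of mixed partials for smooth functions — Schwarz / Clairaut).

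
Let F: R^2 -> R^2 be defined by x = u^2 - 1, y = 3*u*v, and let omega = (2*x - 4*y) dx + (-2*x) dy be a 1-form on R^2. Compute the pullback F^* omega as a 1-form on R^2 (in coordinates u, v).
F^* omega = (4*u^3 - 30*u^2*v - 4*u + 6*v) du + (6*u*(1 - u^2)) dv

Using F^*(f dg) = (f ∘ F) d(g ∘ F), substitute each coordinate x_i by F_i(u, v) in f_i, and replace dx_i by d F_i = (∂F_i/∂u) du + (∂F_i/∂v) dv.
  For the x component: f_1(F) = 2*u^2 - 12*u*v - 2; d F_1 = (2*u) du + (0) dv
  For the y component: f_2(F) = 2 - 2*u^2; d F_2 = (3*v) du + (3*u) dv
Combining and collecting du, dv coefficients:
  coeff of du: 4*u^3 - 30*u^2*v - 4*u + 6*v
  coeff of dv: 6*u*(1 - u^2)
F^* omega = (4*u^3 - 30*u^2*v - 4*u + 6*v) du + (6*u*(1 - u^2)) dv.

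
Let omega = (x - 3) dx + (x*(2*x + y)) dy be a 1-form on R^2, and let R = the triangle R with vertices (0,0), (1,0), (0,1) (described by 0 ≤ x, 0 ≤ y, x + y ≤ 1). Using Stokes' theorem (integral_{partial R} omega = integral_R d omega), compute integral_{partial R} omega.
integral_(partial R) omega = 5/6

Stokes: integral_partial_R omega = integral_R d omega with d omega = (∂Q/∂x - ∂P/∂y) dx ∧ dy.
  ∂Q/∂x = 4*x + y
  ∂P/∂y = 0
  integrand = ∂Q/∂x - ∂P/∂y = 4*x + y.
Integrating over R: integral_0^1 integral_0^{1-x} (4*x + y) dy dx = 5/6.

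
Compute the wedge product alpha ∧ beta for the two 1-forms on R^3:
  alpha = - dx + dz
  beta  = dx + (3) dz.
alpha ∧ beta = (-4) dx ∧ dz

Distribute the wedge, using dx_i ∧ dx_j = -dx_j ∧ dx_i and dx_i ∧ dx_i = 0. For each pair (i, j) with i < j, the coefficient of dx_i ∧ dx_j in alpha ∧ beta is (alpha_i * beta_j - alpha_j * beta_i). Collecting: alpha ∧ beta = (-4) dx ∧ dz.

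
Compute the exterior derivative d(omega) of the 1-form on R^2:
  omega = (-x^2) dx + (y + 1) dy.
d(omega) = 0

For a 1-form omega = sum_i f_i dx_i, the exterior derivative is
  d(omega) = sum_{i < j} (∂f_j/∂x_i - ∂f_i/∂x_j) dx_i ∧ dx_j.

Assembling: d(omega) = 0.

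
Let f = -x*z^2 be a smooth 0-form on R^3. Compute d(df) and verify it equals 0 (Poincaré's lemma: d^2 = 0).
d(df) = 0

Step 1: df = sum_i (∂f/∂x_i) dx_i = (-z^2) dx + (0) dy + (-2*x*z) dz.
Step 2: Apply d again. Using the 1-form formula, the coefficient of dx ∧ dy in d(df) is ∂^2 f/∂x ∂y - ∂^2 f/∂y ∂x = (0) - (0) = 0 (equality of mixed partials for smooth f).
Similarly for dx ∧ dz and dy ∧ dz — all coefficients vanish. So d(df) = 0.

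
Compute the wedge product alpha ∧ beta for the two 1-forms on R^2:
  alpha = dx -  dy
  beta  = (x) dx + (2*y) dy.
alpha ∧ beta = (x + 2*y) dx ∧ dy

Distribute the wedge, using dx_i ∧ dx_j = -dx_j ∧ dx_i and dx_i ∧ dx_i = 0. For each pair (i, j) with i < j, the coefficient of dx_i ∧ dx_j in alpha ∧ beta is (alpha_i * beta_j - alpha_j * beta_i). Collecting: alpha ∧ beta = (x + 2*y) dx ∧ dy.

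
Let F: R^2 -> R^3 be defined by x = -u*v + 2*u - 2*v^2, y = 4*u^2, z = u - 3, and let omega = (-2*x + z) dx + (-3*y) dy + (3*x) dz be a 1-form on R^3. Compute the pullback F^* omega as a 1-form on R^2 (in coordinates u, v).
F^* omega = (-96*u^3 - 2*u*v^2 + 4*u*v - 4*v^3 + 2*v^2 + 3*v - 6) du + (-2*u^2*v + 3*u^2 - 12*u*v^2 + 12*u*v + 3*u - 16*v^3 + 12*v) dv

Using F^*(f dg) = (f ∘ F) d(g ∘ F), substitute each coordinate x_i by F_i(u, v) in f_i, and replace dx_i by d F_i = (∂F_i/∂u) du + (∂F_i/∂v) dv.
  For the x component: f_1(F) = 2*u*v - 3*u + 4*v^2 - 3; d F_1 = (2 - v) du + (-u - 4*v) dv
  For the y component: f_2(F) = -12*u^2; d F_2 = (8*u) du + (0) dv
  For the z component: f_3(F) = -3*u*v + 6*u - 6*v^2; d F_3 = (1) du + (0) dv
Combining and collecting du, dv coefficients:
  coeff of du: -96*u^3 - 2*u*v^2 + 4*u*v - 4*v^3 + 2*v^2 + 3*v - 6
  coeff of dv: -2*u^2*v + 3*u^2 - 12*u*v^2 + 12*u*v + 3*u - 16*v^3 + 12*v
F^* omega = (-96*u^3 - 2*u*v^2 + 4*u*v - 4*v^3 + 2*v^2 + 3*v - 6) du + (-2*u^2*v + 3*u^2 - 12*u*v^2 + 12*u*v + 3*u - 16*v^3 + 12*v) dv.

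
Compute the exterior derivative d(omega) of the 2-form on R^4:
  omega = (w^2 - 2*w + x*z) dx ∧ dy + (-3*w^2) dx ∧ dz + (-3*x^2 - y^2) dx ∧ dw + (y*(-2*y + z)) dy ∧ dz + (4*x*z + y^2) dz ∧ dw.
d(omega) = (x) dx ∧ dy ∧ dz + (2*w + 2*y - 2) dx ∧ dy ∧ dw + (-6*w + 4*z) dx ∧ dz ∧ dw + (2*y) dy ∧ dz ∧ dw

For a 2-form omega = sum_{i<j} g_{ij} dx_i ∧ dx_j, the exterior derivative is
  d(omega) = sum_{i<j} d(g_{ij}) ∧ dx_i ∧ dx_j = sum_{i<j, k} (∂g_{ij}/∂x_k) dx_k ∧ dx_i ∧ dx_j.
Expand each term, using dx_k ∧ dx_i ∧ dx_j = sgn(permutation) dx_{(a)} ∧ dx_{(b)} ∧ dx_{(c)} with (a < b < c) sorted:
  d(w^2 - 2*w + x*z) includes (∂/∂z)(w^2 - 2*w + x*z) dz = (x) dz, which multiplied by dx ∧ dy gives (x) dx ∧ dy ∧ dz
  d(w^2 - 2*w + x*z) includes (∂/∂w)(w^2 - 2*w + x*z) dw = (2*w - 2) dw, which multiplied by dx ∧ dy gives (2*w - 2) dx ∧ dy ∧ dw
  d(-3*w^2) includes (∂/∂w)(-3*w^2) dw = (-6*w) dw, which multiplied by dx ∧ dz gives (-6*w) dx ∧ dz ∧ dw
  d(-3*x^2 - y^2) includes (∂/∂y)(-3*x^2 - y^2) dy = (-2*y) dy, which multiplied by dx ∧ dw gives (2*y) dx ∧ dy ∧ dw
  d(4*x*z + y^2) includes (∂/∂x)(4*x*z + y^2) dx = (4*z) dx, which multiplied by dz ∧ dw gives (4*z) dx ∧ dz ∧ dw
  d(4*x*z + y^2) includes (∂/∂y)(4*x*z + y^2) dy = (2*y) dy, which multiplied by dz ∧ dw gives (2*y) dy ∧ dz ∧ dw
Collecting like 3-forms: d(omega) = (x) dx ∧ dy ∧ dz + (2*w + 2*y - 2) dx ∧ dy ∧ dw + (-6*w + 4*z) dx ∧ dz ∧ dw + (2*y) dy ∧ dz ∧ dw.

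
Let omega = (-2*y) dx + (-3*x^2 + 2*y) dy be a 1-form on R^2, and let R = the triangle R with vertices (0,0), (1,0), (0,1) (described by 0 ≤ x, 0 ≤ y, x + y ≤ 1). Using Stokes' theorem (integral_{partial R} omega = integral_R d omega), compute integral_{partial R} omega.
integral_(partial R) omega = 0

Stokes: integral_partial_R omega = integral_R d omega with d omega = (∂Q/∂x - ∂P/∂y) dx ∧ dy.
  ∂Q/∂x = -6*x
  ∂P/∂y = -2
  integrand = ∂Q/∂x - ∂P/∂y = 2 - 6*x.
Integrating over R: integral_0^1 integral_0^{1-x} (2 - 6*x) dy dx = 0.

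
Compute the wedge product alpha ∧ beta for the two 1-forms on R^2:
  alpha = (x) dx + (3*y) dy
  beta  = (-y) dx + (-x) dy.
alpha ∧ beta = (-x^2 + 3*y^2) dx ∧ dy

Distribute the wedge, using dx_i ∧ dx_j = -dx_j ∧ dx_i and dx_i ∧ dx_i = 0. For each pair (i, j) with i < j, the coefficient of dx_i ∧ dx_j in alpha ∧ beta is (alpha_i * beta_j - alpha_j * beta_i). Collecting: alpha ∧ beta = (-x^2 + 3*y^2) dx ∧ dy.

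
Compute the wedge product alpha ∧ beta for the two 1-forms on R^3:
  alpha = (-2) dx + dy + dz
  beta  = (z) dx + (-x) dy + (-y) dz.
alpha ∧ beta = (2*x - z) dx ∧ dy + (2*y - z) dx ∧ dz + (x - y) dy ∧ dz

Distribute the wedge, using dx_i ∧ dx_j = -dx_j ∧ dx_i and dx_i ∧ dx_i = 0. For each pair (i, j) with i < j, the coefficient of dx_i ∧ dx_j in alpha ∧ beta is (alpha_i * beta_j - alpha_j * beta_i). Collecting: alpha ∧ beta = (2*x - z) dx ∧ dy + (2*y - z) dx ∧ dz + (x - y) dy ∧ dz.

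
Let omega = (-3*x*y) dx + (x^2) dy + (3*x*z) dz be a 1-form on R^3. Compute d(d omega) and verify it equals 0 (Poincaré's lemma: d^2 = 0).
d(d omega) = 0

Step 1: d omega = sum_{i<j} (∂f_j/∂x_i - ∂f_i/∂x_j) dx_i ∧ dx_j:
  coeff of dx ∧ dy: 5*x
  coeff of dx ∧ dz: 3*z
  coeff of dy ∧ dz: 0
Step 2: Apply d again to each 2-form coefficient. The only possible 3-form in R^3 is dx ∧ dy ∧ dz, with coefficient
  ∂(coeff of dy∧dz)/∂x - ∂(coeff of dx∧dz)/∂y + ∂(coeff of dx∧dy)/∂z
  = ∂/∂x (0) - ∂/∂y (3*z) + ∂/∂z (5*x).
Each of these terms simplifies to sums of mixed partials that cancel in pairs. The result is 0 (by equality of mixed partials for smooth functions — Schwarz / Clairaut).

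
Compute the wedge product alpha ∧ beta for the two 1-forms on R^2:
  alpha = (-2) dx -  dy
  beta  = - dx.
alpha ∧ beta = (-1) dx ∧ dy

Distribute the wedge, using dx_i ∧ dx_j = -dx_j ∧ dx_i and dx_i ∧ dx_i = 0. For each pair (i, j) with i < j, the coefficient of dx_i ∧ dx_j in alpha ∧ beta is (alpha_i * beta_j - alpha_j * beta_i). Collecting: alpha ∧ beta = (-1) dx ∧ dy.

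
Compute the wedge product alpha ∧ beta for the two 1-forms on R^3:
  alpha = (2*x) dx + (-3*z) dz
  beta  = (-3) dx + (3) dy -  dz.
alpha ∧ beta = (6*x) dx ∧ dy + (-2*x - 9*z) dx ∧ dz + (9*z) dy ∧ dz

Distribute the wedge, using dx_i ∧ dx_j = -dx_j ∧ dx_i and dx_i ∧ dx_i = 0. For each pair (i, j) with i < j, the coefficient of dx_i ∧ dx_j in alpha ∧ beta is (alpha_i * beta_j - alpha_j * beta_i). Collecting: alpha ∧ beta = (6*x) dx ∧ dy + (-2*x - 9*z) dx ∧ dz + (9*z) dy ∧ dz.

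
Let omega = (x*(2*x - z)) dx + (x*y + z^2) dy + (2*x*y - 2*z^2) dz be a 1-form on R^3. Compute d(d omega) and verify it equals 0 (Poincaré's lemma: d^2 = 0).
d(d omega) = 0

Step 1: d omega = sum_{i<j} (∂f_j/∂x_i - ∂f_i/∂x_j) dx_i ∧ dx_j:
  coeff of dx ∧ dy: y
  coeff of dx ∧ dz: x + 2*y
  coeff of dy ∧ dz: 2*x - 2*z
Step 2: Apply d again to each 2-form coefficient. The only possible 3-form in R^3 is dx ∧ dy ∧ dz, with coefficient
  ∂(coeff of dy∧dz)/∂x - ∂(coeff of dx∧dz)/∂y + ∂(coeff of dx∧dy)/∂z
  = ∂/∂x (2*x - 2*z) - ∂/∂y (x + 2*y) + ∂/∂z (y).
Each of these terms simplifies to sums of mixed partials that cancel in pairs. The result is 0 (by equality of mixed partials for smooth functions — Schwarz / Clairaut).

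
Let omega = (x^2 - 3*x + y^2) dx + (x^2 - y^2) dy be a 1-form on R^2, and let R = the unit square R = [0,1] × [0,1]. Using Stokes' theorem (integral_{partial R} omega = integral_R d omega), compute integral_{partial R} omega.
integral_(partial R) omega = 0

Stokes: integral_partial_R omega = integral_R d omega with d omega = (∂Q/∂x - ∂P/∂y) dx ∧ dy.
  ∂Q/∂x = 2*x
  ∂P/∂y = 2*y
  integrand = ∂Q/∂x - ∂P/∂y = 2*x - 2*y.
Integrating over R: integral_0^1 integral_0^1 (2*x - 2*y) dx dy = 0.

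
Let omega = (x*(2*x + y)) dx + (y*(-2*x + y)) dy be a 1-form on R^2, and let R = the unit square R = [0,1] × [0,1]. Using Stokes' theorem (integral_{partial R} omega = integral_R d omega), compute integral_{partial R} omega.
integral_(partial R) omega = -3/2

Stokes: integral_partial_R omega = integral_R d omega with d omega = (∂Q/∂x - ∂P/∂y) dx ∧ dy.
  ∂Q/∂x = -2*y
  ∂P/∂y = x
  integrand = ∂Q/∂x - ∂P/∂y = -x - 2*y.
Integrating over R: integral_0^1 integral_0^1 (-x - 2*y) dx dy = -3/2.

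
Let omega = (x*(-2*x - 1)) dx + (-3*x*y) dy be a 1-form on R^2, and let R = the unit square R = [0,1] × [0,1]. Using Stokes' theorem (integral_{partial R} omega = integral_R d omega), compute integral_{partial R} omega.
integral_(partial R) omega = -3/2

Stokes: integral_partial_R omega = integral_R d omega with d omega = (∂Q/∂x - ∂P/∂y) dx ∧ dy.
  ∂Q/∂x = -3*y
  ∂P/∂y = 0
  integrand = ∂Q/∂x - ∂P/∂y = -3*y.
Integrating over R: integral_0^1 integral_0^1 (-3*y) dx dy = -3/2.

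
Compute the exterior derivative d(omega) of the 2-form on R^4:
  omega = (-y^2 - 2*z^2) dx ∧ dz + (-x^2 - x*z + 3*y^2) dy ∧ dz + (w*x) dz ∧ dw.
d(omega) = (-2*x + 2*y - z) dx ∧ dy ∧ dz + (w) dx ∧ dz ∧ dw

For a 2-form omega = sum_{i<j} g_{ij} dx_i ∧ dx_j, the exterior derivative is
  d(omega) = sum_{i<j} d(g_{ij}) ∧ dx_i ∧ dx_j = sum_{i<j, k} (∂g_{ij}/∂x_k) dx_k ∧ dx_i ∧ dx_j.
Expand each term, using dx_k ∧ dx_i ∧ dx_j = sgn(permutation) dx_{(a)} ∧ dx_{(b)} ∧ dx_{(c)} with (a < b < c) sorted:
  d(-y^2 - 2*z^2) includes (∂/∂y)(-y^2 - 2*z^2) dy = (-2*y) dy, which multiplied by dx ∧ dz gives (2*y) dx ∧ dy ∧ dz
  d(-x^2 - x*z + 3*y^2) includes (∂/∂x)(-x^2 - x*z + 3*y^2) dx = (-2*x - z) dx, which multiplied by dy ∧ dz gives (-2*x - z) dx ∧ dy ∧ dz
  d(w*x) includes (∂/∂x)(w*x) dx = (w) dx, which multiplied by dz ∧ dw gives (w) dx ∧ dz ∧ dw
Collecting like 3-forms: d(omega) = (-2*x + 2*y - z) dx ∧ dy ∧ dz + (w) dx ∧ dz ∧ dw.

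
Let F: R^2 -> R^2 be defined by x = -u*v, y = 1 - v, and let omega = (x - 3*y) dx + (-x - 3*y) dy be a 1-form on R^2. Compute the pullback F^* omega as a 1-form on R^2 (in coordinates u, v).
F^* omega = (v*(u*v - 3*v + 3)) du + (u^2*v - 4*u*v + 3*u - 3*v + 3) dv

Using F^*(f dg) = (f ∘ F) d(g ∘ F), substitute each coordinate x_i by F_i(u, v) in f_i, and replace dx_i by d F_i = (∂F_i/∂u) du + (∂F_i/∂v) dv.
  For the x component: f_1(F) = -u*v + 3*v - 3; d F_1 = (-v) du + (-u) dv
  For the y component: f_2(F) = u*v + 3*v - 3; d F_2 = (0) du + (-1) dv
Combining and collecting du, dv coefficients:
  coeff of du: v*(u*v - 3*v + 3)
  coeff of dv: u^2*v - 4*u*v + 3*u - 3*v + 3
F^* omega = (v*(u*v - 3*v + 3)) du + (u^2*v - 4*u*v + 3*u - 3*v + 3) dv.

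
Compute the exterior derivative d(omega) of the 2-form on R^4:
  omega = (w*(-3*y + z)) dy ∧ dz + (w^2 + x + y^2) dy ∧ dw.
d(omega) = (-3*y + z) dy ∧ dz ∧ dw + (1) dx ∧ dy ∧ dw

For a 2-form omega = sum_{i<j} g_{ij} dx_i ∧ dx_j, the exterior derivative is
  d(omega) = sum_{i<j} d(g_{ij}) ∧ dx_i ∧ dx_j = sum_{i<j, k} (∂g_{ij}/∂x_k) dx_k ∧ dx_i ∧ dx_j.
Expand each term, using dx_k ∧ dx_i ∧ dx_j = sgn(permutation) dx_{(a)} ∧ dx_{(b)} ∧ dx_{(c)} with (a < b < c) sorted:
  d(w*(-3*y + z)) includes (∂/∂w)(w*(-3*y + z)) dw = (-3*y + z) dw, which multiplied by dy ∧ dz gives (-3*y + z) dy ∧ dz ∧ dw
  d(w^2 + x + y^2) includes (∂/∂x)(w^2 + x + y^2) dx = (1) dx, which multiplied by dy ∧ dw gives (1) dx ∧ dy ∧ dw
Collecting like 3-forms: d(omega) = (-3*y + z) dy ∧ dz ∧ dw + (1) dx ∧ dy ∧ dw.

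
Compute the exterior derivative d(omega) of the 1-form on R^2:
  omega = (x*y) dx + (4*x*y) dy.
d(omega) = (-x + 4*y) dx ∧ dy

For a 1-form omega = sum_i f_i dx_i, the exterior derivative is
  d(omega) = sum_{i < j} (∂f_j/∂x_i - ∂f_i/∂x_j) dx_i ∧ dx_j.
  coefficient of dx ∧ dy: ∂f_2/∂x - ∂f_1/∂y = ∂(4*x*y)/∂x - ∂(x*y)/∂y = -x + 4*y
Assembling: d(omega) = (-x + 4*y) dx ∧ dy.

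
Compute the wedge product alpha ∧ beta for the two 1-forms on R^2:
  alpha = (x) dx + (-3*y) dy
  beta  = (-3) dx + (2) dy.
alpha ∧ beta = (2*x - 9*y) dx ∧ dy

Distribute the wedge, using dx_i ∧ dx_j = -dx_j ∧ dx_i and dx_i ∧ dx_i = 0. For each pair (i, j) with i < j, the coefficient of dx_i ∧ dx_j in alpha ∧ beta is (alpha_i * beta_j - alpha_j * beta_i). Collecting: alpha ∧ beta = (2*x - 9*y) dx ∧ dy.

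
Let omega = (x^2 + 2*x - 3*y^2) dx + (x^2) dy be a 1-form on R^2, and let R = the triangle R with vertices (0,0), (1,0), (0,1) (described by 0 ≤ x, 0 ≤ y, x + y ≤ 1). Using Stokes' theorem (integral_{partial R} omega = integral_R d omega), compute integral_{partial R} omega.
integral_(partial R) omega = 4/3

Stokes: integral_partial_R omega = integral_R d omega with d omega = (∂Q/∂x - ∂P/∂y) dx ∧ dy.
  ∂Q/∂x = 2*x
  ∂P/∂y = -6*y
  integrand = ∂Q/∂x - ∂P/∂y = 2*x + 6*y.
Integrating over R: integral_0^1 integral_0^{1-x} (2*x + 6*y) dy dx = 4/3.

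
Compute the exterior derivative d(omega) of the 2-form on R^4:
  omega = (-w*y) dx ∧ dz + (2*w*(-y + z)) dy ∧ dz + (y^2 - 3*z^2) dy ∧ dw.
d(omega) = (w) dx ∧ dy ∧ dz + (-y) dx ∧ dz ∧ dw + (-2*y + 8*z) dy ∧ dz ∧ dw

For a 2-form omega = sum_{i<j} g_{ij} dx_i ∧ dx_j, the exterior derivative is
  d(omega) = sum_{i<j} d(g_{ij}) ∧ dx_i ∧ dx_j = sum_{i<j, k} (∂g_{ij}/∂x_k) dx_k ∧ dx_i ∧ dx_j.
Expand each term, using dx_k ∧ dx_i ∧ dx_j = sgn(permutation) dx_{(a)} ∧ dx_{(b)} ∧ dx_{(c)} with (a < b < c) sorted:
  d(-w*y) includes (∂/∂y)(-w*y) dy = (-w) dy, which multiplied by dx ∧ dz gives (w) dx ∧ dy ∧ dz
  d(-w*y) includes (∂/∂w)(-w*y) dw = (-y) dw, which multiplied by dx ∧ dz gives (-y) dx ∧ dz ∧ dw
  d(2*w*(-y + z)) includes (∂/∂w)(2*w*(-y + z)) dw = (-2*y + 2*z) dw, which multiplied by dy ∧ dz gives (-2*y + 2*z) dy ∧ dz ∧ dw
  d(y^2 - 3*z^2) includes (∂/∂z)(y^2 - 3*z^2) dz = (-6*z) dz, which multiplied by dy ∧ dw gives (6*z) dy ∧ dz ∧ dw
Collecting like 3-forms: d(omega) = (w) dx ∧ dy ∧ dz + (-y) dx ∧ dz ∧ dw + (-2*y + 8*z) dy ∧ dz ∧ dw.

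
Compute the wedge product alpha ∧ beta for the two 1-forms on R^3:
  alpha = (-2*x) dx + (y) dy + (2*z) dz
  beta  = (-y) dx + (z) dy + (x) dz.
alpha ∧ beta = (-2*x*z + y^2) dx ∧ dy + (-2*x^2 + 2*y*z) dx ∧ dz + (x*y - 2*z^2) dy ∧ dz

Distribute the wedge, using dx_i ∧ dx_j = -dx_j ∧ dx_i and dx_i ∧ dx_i = 0. For each pair (i, j) with i < j, the coefficient of dx_i ∧ dx_j in alpha ∧ beta is (alpha_i * beta_j - alpha_j * beta_i). Collecting: alpha ∧ beta = (-2*x*z + y^2) dx ∧ dy + (-2*x^2 + 2*y*z) dx ∧ dz + (x*y - 2*z^2) dy ∧ dz.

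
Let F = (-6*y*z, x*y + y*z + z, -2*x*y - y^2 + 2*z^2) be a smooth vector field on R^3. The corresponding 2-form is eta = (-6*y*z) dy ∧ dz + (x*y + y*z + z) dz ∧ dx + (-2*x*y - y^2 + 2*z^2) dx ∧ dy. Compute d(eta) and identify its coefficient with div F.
d(eta) = (x + 5*z) dx ∧ dy ∧ dz; div F = x + 5*z

For a 2-form in R^3 of the form above, applying d gives a 3-form with coefficient ∂P/∂x + ∂Q/∂y + ∂R/∂z:
  ∂P/∂x = 0
  ∂Q/∂y = x + z
  ∂R/∂z = 4*z
Sum = x + 5*z, which is exactly div F.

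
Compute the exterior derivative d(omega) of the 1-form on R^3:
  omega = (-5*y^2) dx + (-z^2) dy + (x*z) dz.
d(omega) = (10*y) dx ∧ dy + (z) dx ∧ dz + (2*z) dy ∧ dz

For a 1-form omega = sum_i f_i dx_i, the exterior derivative is
  d(omega) = sum_{i < j} (∂f_j/∂x_i - ∂f_i/∂x_j) dx_i ∧ dx_j.
  coefficient of dx ∧ dy: ∂f_2/∂x - ∂f_1/∂y = ∂(-z^2)/∂x - ∂(-5*y^2)/∂y = 10*y
  coefficient of dx ∧ dz: ∂f_3/∂x - ∂f_1/∂z = ∂(x*z)/∂x - ∂(-5*y^2)/∂z = z
  coefficient of dy ∧ dz: ∂f_3/∂y - ∂f_2/∂z = ∂(x*z)/∂y - ∂(-z^2)/∂z = 2*z
Assembling: d(omega) = (10*y) dx ∧ dy + (z) dx ∧ dz + (2*z) dy ∧ dz.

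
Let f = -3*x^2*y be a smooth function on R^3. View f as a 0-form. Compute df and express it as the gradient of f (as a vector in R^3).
df = (-6*x*y) dx + (-3*x^2) dy + (0) dz; grad f = (-6*x*y, -3*x^2, 0)

For a 0-form f, d f = (∂f/∂x) dx + (∂f/∂y) dy + (∂f/∂z) dz. The components of the vector representation are exactly the entries of grad f in Cartesian coordinates:
  ∂f/∂x = -6*x*y
  ∂f/∂y = -3*x^2
  ∂f/∂z = 0.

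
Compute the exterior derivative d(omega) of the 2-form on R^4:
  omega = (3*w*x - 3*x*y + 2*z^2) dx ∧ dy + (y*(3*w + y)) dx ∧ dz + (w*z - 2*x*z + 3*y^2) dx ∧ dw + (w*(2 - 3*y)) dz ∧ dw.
d(omega) = (-3*w - 2*y + 4*z) dx ∧ dy ∧ dz + (3*x - 6*y) dx ∧ dy ∧ dw + (-w + 2*x + 3*y) dx ∧ dz ∧ dw + (-3*w) dy ∧ dz ∧ dw

For a 2-form omega = sum_{i<j} g_{ij} dx_i ∧ dx_j, the exterior derivative is
  d(omega) = sum_{i<j} d(g_{ij}) ∧ dx_i ∧ dx_j = sum_{i<j, k} (∂g_{ij}/∂x_k) dx_k ∧ dx_i ∧ dx_j.
Expand each term, using dx_k ∧ dx_i ∧ dx_j = sgn(permutation) dx_{(a)} ∧ dx_{(b)} ∧ dx_{(c)} with (a < b < c) sorted:
  d(3*w*x - 3*x*y + 2*z^2) includes (∂/∂z)(3*w*x - 3*x*y + 2*z^2) dz = (4*z) dz, which multiplied by dx ∧ dy gives (4*z) dx ∧ dy ∧ dz
  d(3*w*x - 3*x*y + 2*z^2) includes (∂/∂w)(3*w*x - 3*x*y + 2*z^2) dw = (3*x) dw, which multiplied by dx ∧ dy gives (3*x) dx ∧ dy ∧ dw
  d(y*(3*w + y)) includes (∂/∂y)(y*(3*w + y)) dy = (3*w + 2*y) dy, which multiplied by dx ∧ dz gives (-3*w - 2*y) dx ∧ dy ∧ dz
  d(y*(3*w + y)) includes (∂/∂w)(y*(3*w + y)) dw = (3*y) dw, which multiplied by dx ∧ dz gives (3*y) dx ∧ dz ∧ dw
  d(w*z - 2*x*z + 3*y^2) includes (∂/∂y)(w*z - 2*x*z + 3*y^2) dy = (6*y) dy, which multiplied by dx ∧ dw gives (-6*y) dx ∧ dy ∧ dw
  d(w*z - 2*x*z + 3*y^2) includes (∂/∂z)(w*z - 2*x*z + 3*y^2) dz = (w - 2*x) dz, which multiplied by dx ∧ dw gives (-w + 2*x) dx ∧ dz ∧ dw
  d(w*(2 - 3*y)) includes (∂/∂y)(w*(2 - 3*y)) dy = (-3*w) dy, which multiplied by dz ∧ dw gives (-3*w) dy ∧ dz ∧ dw
Collecting like 3-forms: d(omega) = (-3*w - 2*y + 4*z) dx ∧ dy ∧ dz + (3*x - 6*y) dx ∧ dy ∧ dw + (-w + 2*x + 3*y) dx ∧ dz ∧ dw + (-3*w) dy ∧ dz ∧ dw.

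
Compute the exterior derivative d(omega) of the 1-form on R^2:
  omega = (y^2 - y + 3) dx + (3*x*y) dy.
d(omega) = (y + 1) dx ∧ dy

For a 1-form omega = sum_i f_i dx_i, the exterior derivative is
  d(omega) = sum_{i < j} (∂f_j/∂x_i - ∂f_i/∂x_j) dx_i ∧ dx_j.
  coefficient of dx ∧ dy: ∂f_2/∂x - ∂f_1/∂y = ∂(3*x*y)/∂x - ∂(y^2 - y + 3)/∂y = y + 1
Assembling: d(omega) = (y + 1) dx ∧ dy.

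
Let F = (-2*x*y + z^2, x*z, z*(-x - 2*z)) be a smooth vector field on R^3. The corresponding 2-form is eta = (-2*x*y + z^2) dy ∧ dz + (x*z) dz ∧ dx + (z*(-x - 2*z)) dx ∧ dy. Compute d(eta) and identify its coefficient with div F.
d(eta) = (-x - 2*y - 4*z) dx ∧ dy ∧ dz; div F = -x - 2*y - 4*z

For a 2-form in R^3 of the form above, applying d gives a 3-form with coefficient ∂P/∂x + ∂Q/∂y + ∂R/∂z:
  ∂P/∂x = -2*y
  ∂Q/∂y = 0
  ∂R/∂z = -x - 4*z
Sum = -x - 2*y - 4*z, which is exactly div F.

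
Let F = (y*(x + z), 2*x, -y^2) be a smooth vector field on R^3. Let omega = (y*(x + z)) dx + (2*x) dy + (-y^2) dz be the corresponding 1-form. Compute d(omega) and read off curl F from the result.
d(omega) = (-2*y) dy ∧ dz + (y) dz ∧ dx + (-x - z + 2) dx ∧ dy; curl F = (-2*y, y, -x - z + 2)

d omega = sum_{i<j} (∂f_j/∂x_i - ∂f_i/∂x_j) dx_i ∧ dx_j. Under the identification (dy ∧ dz, dz ∧ dx, dx ∧ dy) ↔ (e_x, e_y, e_z), the coefficients are exactly the components of curl F. Compute:
  ∂R/∂y - ∂Q/∂z = (-2*y) - (0) = -2*y
  ∂P/∂z - ∂R/∂x = (y) - (0) = y
  ∂Q/∂x - ∂P/∂y = (2) - (x + z) = -x - z + 2.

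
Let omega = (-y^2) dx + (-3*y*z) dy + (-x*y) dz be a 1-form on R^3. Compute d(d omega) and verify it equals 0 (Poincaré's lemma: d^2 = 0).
d(d omega) = 0

Step 1: d omega = sum_{i<j} (∂f_j/∂x_i - ∂f_i/∂x_j) dx_i ∧ dx_j:
  coeff of dx ∧ dy: 2*y
  coeff of dx ∧ dz: -y
  coeff of dy ∧ dz: -x + 3*y
Step 2: Apply d again to each 2-form coefficient. The only possible 3-form in R^3 is dx ∧ dy ∧ dz, with coefficient
  ∂(coeff of dy∧dz)/∂x - ∂(coeff of dx∧dz)/∂y + ∂(coeff of dx∧dy)/∂z
  = ∂/∂x (-x + 3*y) - ∂/∂y (-y) + ∂/∂z (2*y).
Each of these terms simplifies to sums of mixed partials that cancel in pairs. The result is 0 (by equality of mixed partials for smooth functions — Schwarz / Clairaut).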